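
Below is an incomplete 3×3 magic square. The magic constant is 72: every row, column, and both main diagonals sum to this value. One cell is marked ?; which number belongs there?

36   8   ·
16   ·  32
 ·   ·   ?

Row 1: 36 + 8 + ? = 72, so (1,3) = 28.
Using row 2: 16 + 32 + ? → (2,2) = 72 − 48 = 24.
From column 1, 72 − (36 + 16) gives (3,1) = 20.
The remaining cell in column 2 is (3,2) = 72 − 32 = 40.
Column 3 needs 72; the known cells sum to 60, so (3,3) = 12.

12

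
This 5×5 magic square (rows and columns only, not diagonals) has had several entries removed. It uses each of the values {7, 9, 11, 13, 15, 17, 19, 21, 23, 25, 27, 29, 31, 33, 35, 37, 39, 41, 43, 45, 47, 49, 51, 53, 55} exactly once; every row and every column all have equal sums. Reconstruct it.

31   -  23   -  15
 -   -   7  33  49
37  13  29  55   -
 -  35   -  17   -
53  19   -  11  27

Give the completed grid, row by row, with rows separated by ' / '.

31 47 23 39 15 / 25 41 7 33 49 / 37 13 29 55 21 / 9 35 51 17 43 / 53 19 45 11 27

The 25 entries sum to 775, so each line sums to 775/5 = 155.
From row 3, 155 − (37 + 13 + 29 + 55) gives (3,5) = 21.
Using row 5: 53 + 19 + 11 + 27 + ? → (5,3) = 155 − 110 = 45.
Column 3: 23 + 7 + 29 + 45 + ? = 155, so (4,3) = 51.
From column 4, 155 − (33 + 55 + 17 + 11) gives (1,4) = 39.
Column 5 must total 155; the given cells sum to 112, so (4,5) = 43.
Using row 1: 31 + 23 + 39 + 15 + ? → (1,2) = 155 − 108 = 47.
Row 4: 35 + 51 + 17 + 43 + ? = 155, so (4,1) = 9.
Column 1 needs 155; the known cells sum to 130, so (2,1) = 25.
Column 2 needs 155; the known cells sum to 114, so (2,2) = 41.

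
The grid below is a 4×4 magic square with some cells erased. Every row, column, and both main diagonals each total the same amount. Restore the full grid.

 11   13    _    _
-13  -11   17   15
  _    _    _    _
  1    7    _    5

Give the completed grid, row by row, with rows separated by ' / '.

11 13 -7 -9 / -13 -11 17 15 / 9 -1 3 -3 / 1 7 -5 5

Row 2 is already complete: -13 + -11 + 17 + 15 = 8, so that is the magic constant.
From row 4, 8 − (1 + 7 + 5) gives (4,3) = -5.
Using column 1: 11 + (-13) + 1 + ? → (3,1) = 8 − (-1) = 9.
Column 2 must total 8; the given cells sum to 9, so (3,2) = -1.
Main diagonal: 11 + (-11) + 5 + ? = 8, so (3,3) = 3.
Anti-diagonal needs 8; the known cells sum to 17, so (1,4) = -9.
Row 1 must total 8; the given cells sum to 15, so (1,3) = -7.
The remaining cell in row 3 is (3,4) = 8 − 11 = -3.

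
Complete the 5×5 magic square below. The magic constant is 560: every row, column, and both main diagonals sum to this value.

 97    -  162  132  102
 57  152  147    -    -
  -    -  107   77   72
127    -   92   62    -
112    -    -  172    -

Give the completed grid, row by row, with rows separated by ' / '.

Row 1 must total 560; the given cells sum to 493, so (1,2) = 67.
Column 1 must total 560; the given cells sum to 393, so (3,1) = 167.
Column 3 must total 560; the given cells sum to 508, so (5,3) = 52.
Column 4: 132 + 77 + 62 + 172 + ? = 560, so (2,4) = 117.
Using main diagonal: 97 + 152 + 107 + 62 + ? → (5,5) = 560 − 418 = 142.
Anti-diagonal must total 560; the given cells sum to 438, so (4,2) = 122.
Row 2: 57 + 152 + 147 + 117 + ? = 560, so (2,5) = 87.
Using row 3: 167 + 107 + 77 + 72 + ? → (3,2) = 560 − 423 = 137.
Row 4 must total 560; the given cells sum to 403, so (4,5) = 157.
Using row 5: 112 + 52 + 172 + 142 + ? → (5,2) = 560 − 478 = 82.

97 67 162 132 102 / 57 152 147 117 87 / 167 137 107 77 72 / 127 122 92 62 157 / 112 82 52 172 142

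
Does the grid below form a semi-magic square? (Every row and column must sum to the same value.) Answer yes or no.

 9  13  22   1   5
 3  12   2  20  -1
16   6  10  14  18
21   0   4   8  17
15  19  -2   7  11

Row 1: 9 + 13 + 22 + 1 + 5 = 50.
Row 2: 3 + 12 + 2 + 20 + (-1) = 36.
Row 3: 16 + 6 + 10 + 14 + 18 = 64.
Row 4: 21 + 0 + 4 + 8 + 17 = 50.
Row 5: 15 + 19 + (-2) + 7 + 11 = 50.
Column 1: 9 + 3 + 16 + 21 + 15 = 64.
Column 2: 13 + 12 + 6 + 0 + 19 = 50.
Column 3: 22 + 2 + 10 + 4 + (-2) = 36.
Column 4: 1 + 20 + 14 + 8 + 7 = 50.
Column 5: 5 + (-1) + 18 + 17 + 11 = 50.

No — row 2 sums to 36 but row 4 sums to 50.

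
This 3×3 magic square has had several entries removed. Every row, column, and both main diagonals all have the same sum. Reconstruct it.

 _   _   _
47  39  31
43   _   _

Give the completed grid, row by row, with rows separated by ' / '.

Row 2 is already complete: 47 + 39 + 31 = 117, so that is the magic constant.
Using column 1: 47 + 43 + ? → (1,1) = 117 − 90 = 27.
Main diagonal needs 117; the known cells sum to 66, so (3,3) = 51.
Anti-diagonal needs 117; the known cells sum to 82, so (1,3) = 35.
Row 1 needs 117; the known cells sum to 62, so (1,2) = 55.
Row 3: 43 + 51 + ? = 117, so (3,2) = 23.

27 55 35 / 47 39 31 / 43 23 51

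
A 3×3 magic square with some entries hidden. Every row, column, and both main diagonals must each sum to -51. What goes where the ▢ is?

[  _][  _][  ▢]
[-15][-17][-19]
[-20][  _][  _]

Column 1: -15 + (-20) + ? = -51, so (1,1) = -16.
Using main diagonal: -16 + (-17) + ? → (3,3) = -51 − (-33) = -18.
From anti-diagonal, -51 − (-17 + (-20)) gives (1,3) = -14.

-14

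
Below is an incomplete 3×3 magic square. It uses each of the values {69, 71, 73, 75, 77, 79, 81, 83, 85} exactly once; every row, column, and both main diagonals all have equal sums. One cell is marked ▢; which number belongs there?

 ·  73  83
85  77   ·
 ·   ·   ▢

79

The 9 entries sum to 693, so each line sums to 693/3 = 231.
Row 1 needs 231; the known cells sum to 156, so (1,1) = 75.
From row 2, 231 − (85 + 77) gives (2,3) = 69.
Column 1 needs 231; the known cells sum to 160, so (3,1) = 71.
Column 2 must total 231; the given cells sum to 150, so (3,2) = 81.
The remaining cell in column 3 is (3,3) = 231 − 152 = 79.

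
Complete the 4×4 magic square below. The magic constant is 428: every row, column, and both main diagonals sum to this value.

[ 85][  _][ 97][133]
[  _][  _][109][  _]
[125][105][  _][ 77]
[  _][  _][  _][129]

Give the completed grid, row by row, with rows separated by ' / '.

85 113 97 133 / 137 93 109 89 / 125 105 121 77 / 81 117 101 129

From row 1, 428 − (85 + 97 + 133) gives (1,2) = 113.
From row 3, 428 − (125 + 105 + 77) gives (3,3) = 121.
Column 3: 97 + 109 + 121 + ? = 428, so (4,3) = 101.
Column 4 needs 428; the known cells sum to 339, so (2,4) = 89.
Using main diagonal: 85 + 121 + 129 + ? → (2,2) = 428 − 335 = 93.
From anti-diagonal, 428 − (133 + 109 + 105) gives (4,1) = 81.
From row 2, 428 − (93 + 109 + 89) gives (2,1) = 137.
Using row 4: 81 + 101 + 129 + ? → (4,2) = 428 − 311 = 117.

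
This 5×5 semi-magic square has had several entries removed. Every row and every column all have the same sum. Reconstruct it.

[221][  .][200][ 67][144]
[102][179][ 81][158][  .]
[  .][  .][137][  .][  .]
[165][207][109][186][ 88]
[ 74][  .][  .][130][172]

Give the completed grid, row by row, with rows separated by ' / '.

221 123 200 67 144 / 102 179 81 158 235 / 193 95 137 214 116 / 165 207 109 186 88 / 74 151 228 130 172

Row 4 is already complete: 165 + 207 + 109 + 186 + 88 = 755, so that is the magic constant.
The remaining cell in row 1 is (1,2) = 755 − 632 = 123.
Row 2 must total 755; the given cells sum to 520, so (2,5) = 235.
Column 1 needs 755; the known cells sum to 562, so (3,1) = 193.
Column 3 must total 755; the given cells sum to 527, so (5,3) = 228.
Using column 4: 67 + 158 + 186 + 130 + ? → (3,4) = 755 − 541 = 214.
The remaining cell in column 5 is (3,5) = 755 − 639 = 116.
From row 3, 755 − (193 + 137 + 214 + 116) gives (3,2) = 95.
Row 5: 74 + 228 + 130 + 172 + ? = 755, so (5,2) = 151.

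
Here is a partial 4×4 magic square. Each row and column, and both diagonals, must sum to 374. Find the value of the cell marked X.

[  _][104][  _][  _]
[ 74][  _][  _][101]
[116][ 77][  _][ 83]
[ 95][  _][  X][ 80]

113

Row 3: 116 + 77 + 83 + ? = 374, so (3,3) = 98.
The remaining cell in column 1 is (1,1) = 374 − 285 = 89.
Column 4 must total 374; the given cells sum to 264, so (1,4) = 110.
The remaining cell in main diagonal is (2,2) = 374 − 267 = 107.
Using anti-diagonal: 110 + 77 + 95 + ? → (2,3) = 374 − 282 = 92.
From row 1, 374 − (89 + 104 + 110) gives (1,3) = 71.
Column 2 must total 374; the given cells sum to 288, so (4,2) = 86.
The remaining cell in column 3 is (4,3) = 374 − 261 = 113.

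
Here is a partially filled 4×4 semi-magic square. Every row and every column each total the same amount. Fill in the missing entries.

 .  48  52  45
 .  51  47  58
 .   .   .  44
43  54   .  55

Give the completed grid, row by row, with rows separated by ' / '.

Column 4 is already complete: 45 + 58 + 44 + 55 = 202, so that is the magic constant.
From row 1, 202 − (48 + 52 + 45) gives (1,1) = 57.
Row 2 must total 202; the given cells sum to 156, so (2,1) = 46.
From row 4, 202 − (43 + 54 + 55) gives (4,3) = 50.
Using column 1: 57 + 46 + 43 + ? → (3,1) = 202 − 146 = 56.
The remaining cell in column 2 is (3,2) = 202 − 153 = 49.
The remaining cell in column 3 is (3,3) = 202 − 149 = 53.

57 48 52 45 / 46 51 47 58 / 56 49 53 44 / 43 54 50 55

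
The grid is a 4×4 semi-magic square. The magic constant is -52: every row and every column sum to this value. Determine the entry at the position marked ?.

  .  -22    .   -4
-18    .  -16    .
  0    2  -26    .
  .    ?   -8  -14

-20

Row 3: 0 + 2 + (-26) + ? = -52, so (3,4) = -28.
Column 3 must total -52; the given cells sum to -50, so (1,3) = -2.
Column 4 must total -52; the given cells sum to -46, so (2,4) = -6.
Row 1 must total -52; the given cells sum to -28, so (1,1) = -24.
The remaining cell in row 2 is (2,2) = -52 − (-40) = -12.
From column 1, -52 − (-24 + (-18) + 0) gives (4,1) = -10.
Column 2 must total -52; the given cells sum to -32, so (4,2) = -20.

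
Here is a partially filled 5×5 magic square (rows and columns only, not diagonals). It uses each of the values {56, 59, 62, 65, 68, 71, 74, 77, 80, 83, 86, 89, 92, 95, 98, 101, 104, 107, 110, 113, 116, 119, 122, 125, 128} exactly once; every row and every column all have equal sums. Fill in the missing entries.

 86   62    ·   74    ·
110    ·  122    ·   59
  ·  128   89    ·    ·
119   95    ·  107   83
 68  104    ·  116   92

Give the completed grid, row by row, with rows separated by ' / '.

86 62 113 74 125 / 110 71 122 98 59 / 77 128 89 65 101 / 119 95 56 107 83 / 68 104 80 116 92

The 25 entries sum to 2300, so each line sums to 2300/5 = 460.
Row 4 needs 460; the known cells sum to 404, so (4,3) = 56.
Row 5 needs 460; the known cells sum to 380, so (5,3) = 80.
Column 1 must total 460; the given cells sum to 383, so (3,1) = 77.
The remaining cell in column 2 is (2,2) = 460 − 389 = 71.
Column 3: 122 + 89 + 56 + 80 + ? = 460, so (1,3) = 113.
Row 1 needs 460; the known cells sum to 335, so (1,5) = 125.
Row 2 must total 460; the given cells sum to 362, so (2,4) = 98.
Column 4: 74 + 98 + 107 + 116 + ? = 460, so (3,4) = 65.
Column 5: 125 + 59 + 83 + 92 + ? = 460, so (3,5) = 101.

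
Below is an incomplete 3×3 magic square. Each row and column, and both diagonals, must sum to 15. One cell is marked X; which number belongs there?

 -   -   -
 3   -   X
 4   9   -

7

From row 3, 15 − (4 + 9) gives (3,3) = 2.
The remaining cell in column 1 is (1,1) = 15 − 7 = 8.
The remaining cell in main diagonal is (2,2) = 15 − 10 = 5.
Anti-diagonal: 5 + 4 + ? = 15, so (1,3) = 6.
Row 1: 8 + 6 + ? = 15, so (1,2) = 1.
The remaining cell in row 2 is (2,3) = 15 − 8 = 7.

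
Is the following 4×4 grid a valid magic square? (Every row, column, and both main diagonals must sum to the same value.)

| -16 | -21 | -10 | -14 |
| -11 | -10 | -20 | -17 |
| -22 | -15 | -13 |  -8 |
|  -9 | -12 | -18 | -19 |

No — row 1 sums to -61 but row 4 sums to -58.

Row 1: -16 + (-21) + (-10) + (-14) = -61.
Row 2: -11 + (-10) + (-20) + (-17) = -58.
Row 3: -22 + (-15) + (-13) + (-8) = -58.
Row 4: -9 + (-12) + (-18) + (-19) = -58.
Column 1: -16 + (-11) + (-22) + (-9) = -58.
Column 2: -21 + (-10) + (-15) + (-12) = -58.
Column 3: -10 + (-20) + (-13) + (-18) = -61.
Column 4: -14 + (-17) + (-8) + (-19) = -58.
Main diagonal: -16 + (-10) + (-13) + (-19) = -58.
Anti-diagonal: -14 + (-20) + (-15) + (-9) = -58.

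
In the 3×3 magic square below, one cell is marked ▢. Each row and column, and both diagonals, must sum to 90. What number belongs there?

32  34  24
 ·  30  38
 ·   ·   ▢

28

The remaining cell in row 2 is (2,1) = 90 − 68 = 22.
Column 1: 32 + 22 + ? = 90, so (3,1) = 36.
From column 2, 90 − (34 + 30) gives (3,2) = 26.
The remaining cell in column 3 is (3,3) = 90 − 62 = 28.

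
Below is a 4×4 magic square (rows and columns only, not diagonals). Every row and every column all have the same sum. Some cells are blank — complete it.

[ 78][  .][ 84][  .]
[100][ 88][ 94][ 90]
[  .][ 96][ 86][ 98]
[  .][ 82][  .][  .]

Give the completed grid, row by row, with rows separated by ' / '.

Row 2 is already complete: 100 + 88 + 94 + 90 = 372, so that is the magic constant.
From row 3, 372 − (96 + 86 + 98) gives (3,1) = 92.
Column 1 must total 372; the given cells sum to 270, so (4,1) = 102.
The remaining cell in column 2 is (1,2) = 372 − 266 = 106.
Column 3 must total 372; the given cells sum to 264, so (4,3) = 108.
Row 1 needs 372; the known cells sum to 268, so (1,4) = 104.
Row 4: 102 + 82 + 108 + ? = 372, so (4,4) = 80.

78 106 84 104 / 100 88 94 90 / 92 96 86 98 / 102 82 108 80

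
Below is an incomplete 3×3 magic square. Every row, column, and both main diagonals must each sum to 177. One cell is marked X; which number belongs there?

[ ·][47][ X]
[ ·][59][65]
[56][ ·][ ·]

From row 2, 177 − (59 + 65) gives (2,1) = 53.
Using column 1: 53 + 56 + ? → (1,1) = 177 − 109 = 68.
From column 2, 177 − (47 + 59) gives (3,2) = 71.
Main diagonal must total 177; the given cells sum to 127, so (3,3) = 50.
Anti-diagonal must total 177; the given cells sum to 115, so (1,3) = 62.

62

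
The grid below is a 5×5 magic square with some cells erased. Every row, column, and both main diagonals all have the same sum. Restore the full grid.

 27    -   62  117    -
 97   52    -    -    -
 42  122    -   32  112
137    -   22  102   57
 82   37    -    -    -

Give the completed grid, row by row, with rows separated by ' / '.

Column 1 is already complete: 27 + 97 + 42 + 137 + 82 = 385, so that is the magic constant.
From row 3, 385 − (42 + 122 + 32 + 112) gives (3,3) = 77.
Using row 4: 137 + 22 + 102 + 57 + ? → (4,2) = 385 − 318 = 67.
From column 2, 385 − (52 + 122 + 67 + 37) gives (1,2) = 107.
The remaining cell in main diagonal is (5,5) = 385 − 258 = 127.
Row 1: 27 + 107 + 62 + 117 + ? = 385, so (1,5) = 72.
Using column 5: 72 + 112 + 57 + 127 + ? → (2,5) = 385 − 368 = 17.
From anti-diagonal, 385 − (72 + 77 + 67 + 82) gives (2,4) = 87.
Using row 2: 97 + 52 + 87 + 17 + ? → (2,3) = 385 − 253 = 132.
Column 3 needs 385; the known cells sum to 293, so (5,3) = 92.
Column 4 must total 385; the given cells sum to 338, so (5,4) = 47.

27 107 62 117 72 / 97 52 132 87 17 / 42 122 77 32 112 / 137 67 22 102 57 / 82 37 92 47 127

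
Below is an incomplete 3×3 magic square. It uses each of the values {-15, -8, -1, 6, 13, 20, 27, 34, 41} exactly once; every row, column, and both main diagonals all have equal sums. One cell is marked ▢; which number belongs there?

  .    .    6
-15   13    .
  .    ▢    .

27

The 9 entries sum to 117, so each line sums to 117/3 = 39.
Row 2 must total 39; the given cells sum to -2, so (2,3) = 41.
Column 3: 6 + 41 + ? = 39, so (3,3) = -8.
The remaining cell in main diagonal is (1,1) = 39 − 5 = 34.
Anti-diagonal must total 39; the given cells sum to 19, so (3,1) = 20.
Row 1: 34 + 6 + ? = 39, so (1,2) = -1.
From row 3, 39 − (20 + (-8)) gives (3,2) = 27.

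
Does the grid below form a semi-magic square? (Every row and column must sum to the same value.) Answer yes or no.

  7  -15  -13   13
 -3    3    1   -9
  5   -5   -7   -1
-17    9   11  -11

Yes

Row 1: 7 + (-15) + (-13) + 13 = -8.
Row 2: -3 + 3 + 1 + (-9) = -8.
Row 3: 5 + (-5) + (-7) + (-1) = -8.
Row 4: -17 + 9 + 11 + (-11) = -8.
Column 1: 7 + (-3) + 5 + (-17) = -8.
Column 2: -15 + 3 + (-5) + 9 = -8.
Column 3: -13 + 1 + (-7) + 11 = -8.
Column 4: 13 + (-9) + (-1) + (-11) = -8.
All lines sum to -8.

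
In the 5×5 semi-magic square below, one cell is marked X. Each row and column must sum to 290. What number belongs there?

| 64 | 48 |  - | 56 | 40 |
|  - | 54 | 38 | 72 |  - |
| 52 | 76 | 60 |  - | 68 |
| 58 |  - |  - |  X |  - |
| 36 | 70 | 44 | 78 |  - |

50

Row 1 needs 290; the known cells sum to 208, so (1,3) = 82.
The remaining cell in row 3 is (3,4) = 290 − 256 = 34.
Using row 5: 36 + 70 + 44 + 78 + ? → (5,5) = 290 − 228 = 62.
Column 1 needs 290; the known cells sum to 210, so (2,1) = 80.
From column 2, 290 − (48 + 54 + 76 + 70) gives (4,2) = 42.
Column 3: 82 + 38 + 60 + 44 + ? = 290, so (4,3) = 66.
Column 4 must total 290; the given cells sum to 240, so (4,4) = 50.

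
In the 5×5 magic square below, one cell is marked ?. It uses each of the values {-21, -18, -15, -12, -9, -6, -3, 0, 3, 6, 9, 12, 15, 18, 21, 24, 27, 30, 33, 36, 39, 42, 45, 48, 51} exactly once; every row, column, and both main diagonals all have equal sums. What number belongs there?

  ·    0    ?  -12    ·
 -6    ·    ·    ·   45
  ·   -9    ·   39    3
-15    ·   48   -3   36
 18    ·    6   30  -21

24

The 25 entries sum to 375, so each line sums to 375/5 = 75.
Row 4: -15 + 48 + (-3) + 36 + ? = 75, so (4,2) = 9.
Using row 5: 18 + 6 + 30 + (-21) + ? → (5,2) = 75 − 33 = 42.
Column 2: 0 + (-9) + 9 + 42 + ? = 75, so (2,2) = 33.
Column 4 needs 75; the known cells sum to 54, so (2,4) = 21.
From column 5, 75 − (45 + 3 + 36 + (-21)) gives (1,5) = 12.
From anti-diagonal, 75 − (12 + 21 + 9 + 18) gives (3,3) = 15.
Row 2 needs 75; the known cells sum to 93, so (2,3) = -18.
Row 3: -9 + 15 + 39 + 3 + ? = 75, so (3,1) = 27.
Column 1 needs 75; the known cells sum to 24, so (1,1) = 51.
Column 3 needs 75; the known cells sum to 51, so (1,3) = 24.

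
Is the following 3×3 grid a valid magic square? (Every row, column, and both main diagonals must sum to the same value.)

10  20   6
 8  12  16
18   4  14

Row 1: 10 + 20 + 6 = 36.
Row 2: 8 + 12 + 16 = 36.
Row 3: 18 + 4 + 14 = 36.
Column 1: 10 + 8 + 18 = 36.
Column 2: 20 + 12 + 4 = 36.
Column 3: 6 + 16 + 14 = 36.
Main diagonal: 10 + 12 + 14 = 36.
Anti-diagonal: 6 + 12 + 18 = 36.
All lines sum to 36.

Yes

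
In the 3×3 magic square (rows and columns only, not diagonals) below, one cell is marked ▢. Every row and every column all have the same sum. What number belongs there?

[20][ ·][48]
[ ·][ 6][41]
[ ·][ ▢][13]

62

Column 3 is complete and sums to 102; that is the magic constant.
Row 1: 20 + 48 + ? = 102, so (1,2) = 34.
Using row 2: 6 + 41 + ? → (2,1) = 102 − 47 = 55.
From column 1, 102 − (20 + 55) gives (3,1) = 27.
Using column 2: 34 + 6 + ? → (3,2) = 102 − 40 = 62.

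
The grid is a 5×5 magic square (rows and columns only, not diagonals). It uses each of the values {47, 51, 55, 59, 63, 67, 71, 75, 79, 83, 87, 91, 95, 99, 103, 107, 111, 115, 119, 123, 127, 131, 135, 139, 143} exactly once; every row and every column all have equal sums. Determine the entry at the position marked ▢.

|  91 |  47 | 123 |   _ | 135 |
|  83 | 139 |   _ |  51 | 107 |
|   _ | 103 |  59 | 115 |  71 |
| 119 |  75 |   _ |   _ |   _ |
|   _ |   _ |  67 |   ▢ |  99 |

The 25 entries sum to 2375, so each line sums to 2375/5 = 475.
From row 1, 475 − (91 + 47 + 123 + 135) gives (1,4) = 79.
Row 2 needs 475; the known cells sum to 380, so (2,3) = 95.
Row 3 must total 475; the given cells sum to 348, so (3,1) = 127.
Using column 1: 91 + 83 + 127 + 119 + ? → (5,1) = 475 − 420 = 55.
Column 2 must total 475; the given cells sum to 364, so (5,2) = 111.
The remaining cell in column 3 is (4,3) = 475 − 344 = 131.
Column 5: 135 + 107 + 71 + 99 + ? = 475, so (4,5) = 63.
Row 4 must total 475; the given cells sum to 388, so (4,4) = 87.
The remaining cell in row 5 is (5,4) = 475 − 332 = 143.

143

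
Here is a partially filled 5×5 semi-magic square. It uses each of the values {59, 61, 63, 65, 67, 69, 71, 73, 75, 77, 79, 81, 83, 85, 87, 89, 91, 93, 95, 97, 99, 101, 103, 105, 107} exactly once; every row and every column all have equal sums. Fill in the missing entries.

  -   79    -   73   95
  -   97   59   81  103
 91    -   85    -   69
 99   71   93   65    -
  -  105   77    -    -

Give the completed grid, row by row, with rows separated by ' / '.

The 25 entries sum to 2075, so each line sums to 2075/5 = 415.
Row 2 needs 415; the known cells sum to 340, so (2,1) = 75.
Row 4: 99 + 71 + 93 + 65 + ? = 415, so (4,5) = 87.
Column 2 needs 415; the known cells sum to 352, so (3,2) = 63.
The remaining cell in column 3 is (1,3) = 415 − 314 = 101.
The remaining cell in column 5 is (5,5) = 415 − 354 = 61.
From row 1, 415 − (79 + 101 + 73 + 95) gives (1,1) = 67.
Row 3 needs 415; the known cells sum to 308, so (3,4) = 107.
Column 1 needs 415; the known cells sum to 332, so (5,1) = 83.
From column 4, 415 − (73 + 81 + 107 + 65) gives (5,4) = 89.

67 79 101 73 95 / 75 97 59 81 103 / 91 63 85 107 69 / 99 71 93 65 87 / 83 105 77 89 61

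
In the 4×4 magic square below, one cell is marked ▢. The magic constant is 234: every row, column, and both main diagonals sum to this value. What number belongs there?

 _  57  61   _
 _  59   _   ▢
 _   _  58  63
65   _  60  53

66

Row 4 needs 234; the known cells sum to 178, so (4,2) = 56.
From column 2, 234 − (57 + 59 + 56) gives (3,2) = 62.
Column 3 needs 234; the known cells sum to 179, so (2,3) = 55.
From main diagonal, 234 − (59 + 58 + 53) gives (1,1) = 64.
Using anti-diagonal: 55 + 62 + 65 + ? → (1,4) = 234 − 182 = 52.
Row 3 needs 234; the known cells sum to 183, so (3,1) = 51.
The remaining cell in column 1 is (2,1) = 234 − 180 = 54.
Using column 4: 52 + 63 + 53 + ? → (2,4) = 234 − 168 = 66.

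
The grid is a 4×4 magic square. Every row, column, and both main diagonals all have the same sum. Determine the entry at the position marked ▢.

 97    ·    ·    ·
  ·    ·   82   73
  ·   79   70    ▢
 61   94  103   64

85

Row 4 is complete and sums to 322; that is the magic constant.
The remaining cell in column 3 is (1,3) = 322 − 255 = 67.
Main diagonal must total 322; the given cells sum to 231, so (2,2) = 91.
From anti-diagonal, 322 − (82 + 79 + 61) gives (1,4) = 100.
From row 1, 322 − (97 + 67 + 100) gives (1,2) = 58.
Row 2: 91 + 82 + 73 + ? = 322, so (2,1) = 76.
The remaining cell in column 1 is (3,1) = 322 − 234 = 88.
Using column 4: 100 + 73 + 64 + ? → (3,4) = 322 − 237 = 85.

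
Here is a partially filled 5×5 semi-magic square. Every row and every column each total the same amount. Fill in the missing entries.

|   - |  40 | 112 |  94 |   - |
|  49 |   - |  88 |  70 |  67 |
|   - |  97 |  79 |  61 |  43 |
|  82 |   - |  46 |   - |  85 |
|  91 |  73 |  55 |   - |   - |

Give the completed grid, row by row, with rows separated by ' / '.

58 40 112 94 76 / 49 106 88 70 67 / 100 97 79 61 43 / 82 64 46 103 85 / 91 73 55 52 109

Column 3 is already complete: 112 + 88 + 79 + 46 + 55 = 380, so that is the magic constant.
Using row 2: 49 + 88 + 70 + 67 + ? → (2,2) = 380 − 274 = 106.
Row 3 needs 380; the known cells sum to 280, so (3,1) = 100.
Column 1 needs 380; the known cells sum to 322, so (1,1) = 58.
Column 2: 40 + 106 + 97 + 73 + ? = 380, so (4,2) = 64.
Row 1 must total 380; the given cells sum to 304, so (1,5) = 76.
Row 4: 82 + 64 + 46 + 85 + ? = 380, so (4,4) = 103.
Using column 4: 94 + 70 + 61 + 103 + ? → (5,4) = 380 − 328 = 52.
Column 5: 76 + 67 + 43 + 85 + ? = 380, so (5,5) = 109.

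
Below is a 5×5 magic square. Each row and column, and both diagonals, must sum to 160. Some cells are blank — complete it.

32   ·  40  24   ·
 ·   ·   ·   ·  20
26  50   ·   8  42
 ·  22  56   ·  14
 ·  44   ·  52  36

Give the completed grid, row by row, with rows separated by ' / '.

32 16 40 24 48 / 54 28 12 46 20 / 26 50 34 8 42 / 38 22 56 30 14 / 10 44 18 52 36

Row 3 needs 160; the known cells sum to 126, so (3,3) = 34.
Column 5: 20 + 42 + 14 + 36 + ? = 160, so (1,5) = 48.
From row 1, 160 − (32 + 40 + 24 + 48) gives (1,2) = 16.
Column 2 must total 160; the given cells sum to 132, so (2,2) = 28.
Main diagonal needs 160; the known cells sum to 130, so (4,4) = 30.
Row 4 needs 160; the known cells sum to 122, so (4,1) = 38.
Using column 4: 24 + 8 + 30 + 52 + ? → (2,4) = 160 − 114 = 46.
Anti-diagonal needs 160; the known cells sum to 150, so (5,1) = 10.
The remaining cell in row 5 is (5,3) = 160 − 142 = 18.
Column 1 must total 160; the given cells sum to 106, so (2,1) = 54.
Using column 3: 40 + 34 + 56 + 18 + ? → (2,3) = 160 − 148 = 12.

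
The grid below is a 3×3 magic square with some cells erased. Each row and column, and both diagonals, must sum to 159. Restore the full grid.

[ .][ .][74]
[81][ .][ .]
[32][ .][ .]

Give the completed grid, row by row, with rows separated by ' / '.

Using column 1: 81 + 32 + ? → (1,1) = 159 − 113 = 46.
Anti-diagonal needs 159; the known cells sum to 106, so (2,2) = 53.
Row 1: 46 + 74 + ? = 159, so (1,2) = 39.
The remaining cell in row 2 is (2,3) = 159 − 134 = 25.
Column 2 needs 159; the known cells sum to 92, so (3,2) = 67.
The remaining cell in column 3 is (3,3) = 159 − 99 = 60.

46 39 74 / 81 53 25 / 32 67 60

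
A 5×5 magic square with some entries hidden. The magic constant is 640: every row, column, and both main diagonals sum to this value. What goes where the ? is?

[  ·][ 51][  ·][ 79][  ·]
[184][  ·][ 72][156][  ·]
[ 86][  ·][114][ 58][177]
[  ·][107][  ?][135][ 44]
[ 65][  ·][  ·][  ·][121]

Row 3 must total 640; the given cells sum to 435, so (3,2) = 205.
Column 4: 79 + 156 + 58 + 135 + ? = 640, so (5,4) = 212.
Anti-diagonal must total 640; the given cells sum to 442, so (1,5) = 198.
The remaining cell in column 5 is (2,5) = 640 − 540 = 100.
Row 2 must total 640; the given cells sum to 512, so (2,2) = 128.
Column 2: 51 + 128 + 205 + 107 + ? = 640, so (5,2) = 149.
From main diagonal, 640 − (128 + 114 + 135 + 121) gives (1,1) = 142.
Row 1 needs 640; the known cells sum to 470, so (1,3) = 170.
Row 5: 65 + 149 + 212 + 121 + ? = 640, so (5,3) = 93.
Column 1 needs 640; the known cells sum to 477, so (4,1) = 163.
The remaining cell in column 3 is (4,3) = 640 − 449 = 191.

191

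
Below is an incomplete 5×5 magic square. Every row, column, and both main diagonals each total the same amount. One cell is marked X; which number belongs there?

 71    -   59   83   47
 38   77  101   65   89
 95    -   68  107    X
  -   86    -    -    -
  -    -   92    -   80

Row 2 is complete and sums to 370; that is the magic constant.
Row 1: 71 + 59 + 83 + 47 + ? = 370, so (1,2) = 110.
Column 3 needs 370; the known cells sum to 320, so (4,3) = 50.
Using main diagonal: 71 + 77 + 68 + 80 + ? → (4,4) = 370 − 296 = 74.
Anti-diagonal must total 370; the given cells sum to 266, so (5,1) = 104.
Using column 1: 71 + 38 + 95 + 104 + ? → (4,1) = 370 − 308 = 62.
Column 4 must total 370; the given cells sum to 329, so (5,4) = 41.
The remaining cell in row 4 is (4,5) = 370 − 272 = 98.
The remaining cell in row 5 is (5,2) = 370 − 317 = 53.
The remaining cell in column 2 is (3,2) = 370 − 326 = 44.
Using column 5: 47 + 89 + 98 + 80 + ? → (3,5) = 370 − 314 = 56.

56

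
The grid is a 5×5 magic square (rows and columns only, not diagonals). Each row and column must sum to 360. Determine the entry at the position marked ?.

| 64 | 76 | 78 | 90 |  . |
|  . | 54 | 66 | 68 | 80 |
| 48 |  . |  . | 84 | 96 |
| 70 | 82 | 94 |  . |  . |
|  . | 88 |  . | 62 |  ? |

Row 1 must total 360; the given cells sum to 308, so (1,5) = 52.
Row 2: 54 + 66 + 68 + 80 + ? = 360, so (2,1) = 92.
Using column 1: 64 + 92 + 48 + 70 + ? → (5,1) = 360 − 274 = 86.
Column 2: 76 + 54 + 82 + 88 + ? = 360, so (3,2) = 60.
Column 4 needs 360; the known cells sum to 304, so (4,4) = 56.
The remaining cell in row 3 is (3,3) = 360 − 288 = 72.
Using row 4: 70 + 82 + 94 + 56 + ? → (4,5) = 360 − 302 = 58.
Using column 3: 78 + 66 + 72 + 94 + ? → (5,3) = 360 − 310 = 50.
Column 5 must total 360; the given cells sum to 286, so (5,5) = 74.

74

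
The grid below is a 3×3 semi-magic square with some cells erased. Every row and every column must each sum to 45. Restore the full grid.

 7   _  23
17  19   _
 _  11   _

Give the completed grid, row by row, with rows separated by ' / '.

7 15 23 / 17 19 9 / 21 11 13

Row 1 needs 45; the known cells sum to 30, so (1,2) = 15.
Row 2: 17 + 19 + ? = 45, so (2,3) = 9.
Using column 1: 7 + 17 + ? → (3,1) = 45 − 24 = 21.
Column 3 needs 45; the known cells sum to 32, so (3,3) = 13.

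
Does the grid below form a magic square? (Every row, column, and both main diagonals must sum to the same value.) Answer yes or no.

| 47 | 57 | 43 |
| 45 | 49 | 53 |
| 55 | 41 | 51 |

Row 1: 47 + 57 + 43 = 147.
Row 2: 45 + 49 + 53 = 147.
Row 3: 55 + 41 + 51 = 147.
Column 1: 47 + 45 + 55 = 147.
Column 2: 57 + 49 + 41 = 147.
Column 3: 43 + 53 + 51 = 147.
Main diagonal: 47 + 49 + 51 = 147.
Anti-diagonal: 43 + 49 + 55 = 147.
All lines sum to 147.

Yes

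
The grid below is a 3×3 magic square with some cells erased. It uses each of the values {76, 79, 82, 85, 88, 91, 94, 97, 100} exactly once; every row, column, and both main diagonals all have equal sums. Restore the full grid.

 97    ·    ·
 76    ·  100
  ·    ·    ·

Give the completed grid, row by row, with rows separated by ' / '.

The 9 entries sum to 792, so each line sums to 792/3 = 264.
From row 2, 264 − (76 + 100) gives (2,2) = 88.
The remaining cell in column 1 is (3,1) = 264 − 173 = 91.
Main diagonal needs 264; the known cells sum to 185, so (3,3) = 79.
From anti-diagonal, 264 − (88 + 91) gives (1,3) = 85.
From row 1, 264 − (97 + 85) gives (1,2) = 82.
Row 3 needs 264; the known cells sum to 170, so (3,2) = 94.

97 82 85 / 76 88 100 / 91 94 79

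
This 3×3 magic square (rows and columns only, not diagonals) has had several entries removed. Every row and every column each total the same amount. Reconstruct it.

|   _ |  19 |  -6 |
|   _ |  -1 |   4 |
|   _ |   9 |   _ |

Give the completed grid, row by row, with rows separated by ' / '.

14 19 -6 / 24 -1 4 / -11 9 29

Column 2 is already complete: 19 + -1 + 9 = 27, so that is the magic constant.
Row 1 must total 27; the given cells sum to 13, so (1,1) = 14.
The remaining cell in row 2 is (2,1) = 27 − 3 = 24.
Column 1 must total 27; the given cells sum to 38, so (3,1) = -11.
Column 3 must total 27; the given cells sum to -2, so (3,3) = 29.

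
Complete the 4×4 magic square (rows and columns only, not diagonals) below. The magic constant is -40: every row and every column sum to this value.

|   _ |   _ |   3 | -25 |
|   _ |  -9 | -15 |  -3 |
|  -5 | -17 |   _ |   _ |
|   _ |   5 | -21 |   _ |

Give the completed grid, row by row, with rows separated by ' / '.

1 -19 3 -25 / -13 -9 -15 -3 / -5 -17 -7 -11 / -23 5 -21 -1

Row 2 needs -40; the known cells sum to -27, so (2,1) = -13.
Column 2 needs -40; the known cells sum to -21, so (1,2) = -19.
Column 3: 3 + (-15) + (-21) + ? = -40, so (3,3) = -7.
Row 1 needs -40; the known cells sum to -41, so (1,1) = 1.
Using row 3: -5 + (-17) + (-7) + ? → (3,4) = -40 − (-29) = -11.
Using column 1: 1 + (-13) + (-5) + ? → (4,1) = -40 − (-17) = -23.
Column 4 needs -40; the known cells sum to -39, so (4,4) = -1.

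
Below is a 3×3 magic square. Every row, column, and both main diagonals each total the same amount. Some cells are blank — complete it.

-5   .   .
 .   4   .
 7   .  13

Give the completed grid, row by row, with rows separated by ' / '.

-5 16 1 / 10 4 -2 / 7 -8 13

Main diagonal is already complete: -5 + 4 + 13 = 12, so that is the magic constant.
Using row 3: 7 + 13 + ? → (3,2) = 12 − 20 = -8.
The remaining cell in column 1 is (2,1) = 12 − 2 = 10.
Column 2 must total 12; the given cells sum to -4, so (1,2) = 16.
Anti-diagonal needs 12; the known cells sum to 11, so (1,3) = 1.
The remaining cell in row 2 is (2,3) = 12 − 14 = -2.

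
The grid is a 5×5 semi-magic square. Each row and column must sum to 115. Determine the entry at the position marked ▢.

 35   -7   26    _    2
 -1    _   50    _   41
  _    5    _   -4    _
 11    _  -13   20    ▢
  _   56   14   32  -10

53

Using row 1: 35 + (-7) + 26 + 2 + ? → (1,4) = 115 − 56 = 59.
From row 5, 115 − (56 + 14 + 32 + (-10)) gives (5,1) = 23.
From column 1, 115 − (35 + (-1) + 11 + 23) gives (3,1) = 47.
Column 3 must total 115; the given cells sum to 77, so (3,3) = 38.
Using column 4: 59 + (-4) + 20 + 32 + ? → (2,4) = 115 − 107 = 8.
Row 2 needs 115; the known cells sum to 98, so (2,2) = 17.
Row 3: 47 + 5 + 38 + (-4) + ? = 115, so (3,5) = 29.
From column 2, 115 − (-7 + 17 + 5 + 56) gives (4,2) = 44.
From column 5, 115 − (2 + 41 + 29 + (-10)) gives (4,5) = 53.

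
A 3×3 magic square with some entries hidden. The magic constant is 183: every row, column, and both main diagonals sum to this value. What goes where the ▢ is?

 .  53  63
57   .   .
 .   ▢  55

Using row 1: 53 + 63 + ? → (1,1) = 183 − 116 = 67.
The remaining cell in column 1 is (3,1) = 183 − 124 = 59.
Using column 3: 63 + 55 + ? → (2,3) = 183 − 118 = 65.
From main diagonal, 183 − (67 + 55) gives (2,2) = 61.
Using row 3: 59 + 55 + ? → (3,2) = 183 − 114 = 69.

69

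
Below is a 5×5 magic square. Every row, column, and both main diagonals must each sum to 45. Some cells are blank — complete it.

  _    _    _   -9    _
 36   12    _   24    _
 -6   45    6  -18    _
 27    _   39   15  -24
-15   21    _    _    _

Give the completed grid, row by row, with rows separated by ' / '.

3 -21 30 -9 42 / 36 12 -27 24 0 / -6 45 6 -18 18 / 27 -12 39 15 -24 / -15 21 -3 33 9

Row 3 must total 45; the given cells sum to 27, so (3,5) = 18.
Row 4 must total 45; the given cells sum to 57, so (4,2) = -12.
Using column 1: 36 + (-6) + 27 + (-15) + ? → (1,1) = 45 − 42 = 3.
The remaining cell in column 2 is (1,2) = 45 − 66 = -21.
Using column 4: -9 + 24 + (-18) + 15 + ? → (5,4) = 45 − 12 = 33.
Main diagonal: 3 + 12 + 6 + 15 + ? = 45, so (5,5) = 9.
Using anti-diagonal: 24 + 6 + (-12) + (-15) + ? → (1,5) = 45 − 3 = 42.
Row 1 needs 45; the known cells sum to 15, so (1,3) = 30.
From row 5, 45 − (-15 + 21 + 33 + 9) gives (5,3) = -3.
Using column 3: 30 + 6 + 39 + (-3) + ? → (2,3) = 45 − 72 = -27.
Column 5: 42 + 18 + (-24) + 9 + ? = 45, so (2,5) = 0.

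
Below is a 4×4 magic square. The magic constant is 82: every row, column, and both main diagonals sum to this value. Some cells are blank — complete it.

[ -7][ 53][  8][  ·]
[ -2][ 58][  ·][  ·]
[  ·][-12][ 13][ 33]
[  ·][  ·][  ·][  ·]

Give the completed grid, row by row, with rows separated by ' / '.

Using row 1: -7 + 53 + 8 + ? → (1,4) = 82 − 54 = 28.
From row 3, 82 − (-12 + 13 + 33) gives (3,1) = 48.
Using column 1: -7 + (-2) + 48 + ? → (4,1) = 82 − 39 = 43.
Column 2: 53 + 58 + (-12) + ? = 82, so (4,2) = -17.
From main diagonal, 82 − (-7 + 58 + 13) gives (4,4) = 18.
Using anti-diagonal: 28 + (-12) + 43 + ? → (2,3) = 82 − 59 = 23.
Row 2 needs 82; the known cells sum to 79, so (2,4) = 3.
Row 4 needs 82; the known cells sum to 44, so (4,3) = 38.

-7 53 8 28 / -2 58 23 3 / 48 -12 13 33 / 43 -17 38 18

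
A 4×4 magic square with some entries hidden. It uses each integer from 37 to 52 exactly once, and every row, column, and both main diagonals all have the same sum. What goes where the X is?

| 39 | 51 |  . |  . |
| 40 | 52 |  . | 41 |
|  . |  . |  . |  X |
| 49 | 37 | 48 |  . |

The entries are 37 through 52, which sum to 712, so each line sums to 712/4 = 178.
The remaining cell in row 2 is (2,3) = 178 − 133 = 45.
Row 4 needs 178; the known cells sum to 134, so (4,4) = 44.
Column 1: 39 + 40 + 49 + ? = 178, so (3,1) = 50.
From column 2, 178 − (51 + 52 + 37) gives (3,2) = 38.
The remaining cell in main diagonal is (3,3) = 178 − 135 = 43.
Anti-diagonal must total 178; the given cells sum to 132, so (1,4) = 46.
The remaining cell in row 1 is (1,3) = 178 − 136 = 42.
Row 3: 50 + 38 + 43 + ? = 178, so (3,4) = 47.

47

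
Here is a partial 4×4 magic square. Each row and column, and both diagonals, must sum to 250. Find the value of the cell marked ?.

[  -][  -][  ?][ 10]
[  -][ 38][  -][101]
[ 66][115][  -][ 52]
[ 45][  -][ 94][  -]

59

Row 3 must total 250; the given cells sum to 233, so (3,3) = 17.
From column 4, 250 − (10 + 101 + 52) gives (4,4) = 87.
Using main diagonal: 38 + 17 + 87 + ? → (1,1) = 250 − 142 = 108.
Anti-diagonal must total 250; the given cells sum to 170, so (2,3) = 80.
Row 2: 38 + 80 + 101 + ? = 250, so (2,1) = 31.
Using row 4: 45 + 94 + 87 + ? → (4,2) = 250 − 226 = 24.
Column 2 must total 250; the given cells sum to 177, so (1,2) = 73.
Column 3: 80 + 17 + 94 + ? = 250, so (1,3) = 59.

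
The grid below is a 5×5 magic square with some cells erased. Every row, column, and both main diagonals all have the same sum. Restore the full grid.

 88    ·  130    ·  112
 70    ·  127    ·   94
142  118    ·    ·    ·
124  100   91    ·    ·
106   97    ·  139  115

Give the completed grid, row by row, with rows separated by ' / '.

Column 1 is already complete: 88 + 70 + 142 + 124 + 106 = 530, so that is the magic constant.
The remaining cell in row 5 is (5,3) = 530 − 457 = 73.
Column 3: 130 + 127 + 91 + 73 + ? = 530, so (3,3) = 109.
Using anti-diagonal: 112 + 109 + 100 + 106 + ? → (2,4) = 530 − 427 = 103.
The remaining cell in row 2 is (2,2) = 530 − 394 = 136.
From column 2, 530 − (136 + 118 + 100 + 97) gives (1,2) = 79.
Using main diagonal: 88 + 136 + 109 + 115 + ? → (4,4) = 530 − 448 = 82.
From row 1, 530 − (88 + 79 + 130 + 112) gives (1,4) = 121.
Using row 4: 124 + 100 + 91 + 82 + ? → (4,5) = 530 − 397 = 133.
Column 4: 121 + 103 + 82 + 139 + ? = 530, so (3,4) = 85.
Using column 5: 112 + 94 + 133 + 115 + ? → (3,5) = 530 − 454 = 76.

88 79 130 121 112 / 70 136 127 103 94 / 142 118 109 85 76 / 124 100 91 82 133 / 106 97 73 139 115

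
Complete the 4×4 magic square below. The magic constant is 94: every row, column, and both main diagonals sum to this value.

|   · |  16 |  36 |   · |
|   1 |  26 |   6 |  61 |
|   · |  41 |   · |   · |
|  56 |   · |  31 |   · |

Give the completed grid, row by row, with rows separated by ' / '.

Column 2 must total 94; the given cells sum to 83, so (4,2) = 11.
Column 3 must total 94; the given cells sum to 73, so (3,3) = 21.
Using anti-diagonal: 6 + 41 + 56 + ? → (1,4) = 94 − 103 = -9.
Row 1 needs 94; the known cells sum to 43, so (1,1) = 51.
Row 4 must total 94; the given cells sum to 98, so (4,4) = -4.
Column 1: 51 + 1 + 56 + ? = 94, so (3,1) = -14.
Column 4: -9 + 61 + (-4) + ? = 94, so (3,4) = 46.

51 16 36 -9 / 1 26 6 61 / -14 41 21 46 / 56 11 31 -4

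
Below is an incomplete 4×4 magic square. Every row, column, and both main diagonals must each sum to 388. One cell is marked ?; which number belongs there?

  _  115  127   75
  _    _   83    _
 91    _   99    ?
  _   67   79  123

The remaining cell in row 1 is (1,1) = 388 − 317 = 71.
From row 4, 388 − (67 + 79 + 123) gives (4,1) = 119.
From column 1, 388 − (71 + 91 + 119) gives (2,1) = 107.
Main diagonal: 71 + 99 + 123 + ? = 388, so (2,2) = 95.
Using anti-diagonal: 75 + 83 + 119 + ? → (3,2) = 388 − 277 = 111.
Row 2: 107 + 95 + 83 + ? = 388, so (2,4) = 103.
Row 3 must total 388; the given cells sum to 301, so (3,4) = 87.

87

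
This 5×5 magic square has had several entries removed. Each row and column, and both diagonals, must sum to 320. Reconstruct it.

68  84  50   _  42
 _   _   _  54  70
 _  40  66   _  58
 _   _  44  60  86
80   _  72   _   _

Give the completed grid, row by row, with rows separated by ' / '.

68 84 50 76 42 / 46 62 88 54 70 / 74 40 66 82 58 / 52 78 44 60 86 / 80 56 72 48 64

Row 1 must total 320; the given cells sum to 244, so (1,4) = 76.
Using column 3: 50 + 66 + 44 + 72 + ? → (2,3) = 320 − 232 = 88.
Column 5 must total 320; the given cells sum to 256, so (5,5) = 64.
The remaining cell in main diagonal is (2,2) = 320 − 258 = 62.
The remaining cell in anti-diagonal is (4,2) = 320 − 242 = 78.
Row 2 needs 320; the known cells sum to 274, so (2,1) = 46.
Using row 4: 78 + 44 + 60 + 86 + ? → (4,1) = 320 − 268 = 52.
Column 1: 68 + 46 + 52 + 80 + ? = 320, so (3,1) = 74.
Column 2: 84 + 62 + 40 + 78 + ? = 320, so (5,2) = 56.
Using row 3: 74 + 40 + 66 + 58 + ? → (3,4) = 320 − 238 = 82.
The remaining cell in row 5 is (5,4) = 320 − 272 = 48.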